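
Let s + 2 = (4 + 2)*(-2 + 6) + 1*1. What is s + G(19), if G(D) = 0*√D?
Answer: 23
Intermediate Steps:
G(D) = 0
s = 23 (s = -2 + ((4 + 2)*(-2 + 6) + 1*1) = -2 + (6*4 + 1) = -2 + (24 + 1) = -2 + 25 = 23)
s + G(19) = 23 + 0 = 23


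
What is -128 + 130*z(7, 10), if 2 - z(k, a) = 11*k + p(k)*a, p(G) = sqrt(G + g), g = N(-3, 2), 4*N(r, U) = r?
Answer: -13128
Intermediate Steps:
N(r, U) = r/4
g = -3/4 (g = (1/4)*(-3) = -3/4 ≈ -0.75000)
p(G) = sqrt(-3/4 + G) (p(G) = sqrt(G - 3/4) = sqrt(-3/4 + G))
z(k, a) = 2 - 11*k - a*sqrt(-3 + 4*k)/2 (z(k, a) = 2 - (11*k + (sqrt(-3 + 4*k)/2)*a) = 2 - (11*k + a*sqrt(-3 + 4*k)/2) = 2 + (-11*k - a*sqrt(-3 + 4*k)/2) = 2 - 11*k - a*sqrt(-3 + 4*k)/2)
-128 + 130*z(7, 10) = -128 + 130*(2 - 11*7 - 1/2*10*sqrt(-3 + 4*7)) = -128 + 130*(2 - 77 - 1/2*10*sqrt(-3 + 28)) = -128 + 130*(2 - 77 - 1/2*10*sqrt(25)) = -128 + 130*(2 - 77 - 1/2*10*5) = -128 + 130*(2 - 77 - 25) = -128 + 130*(-100) = -128 - 13000 = -13128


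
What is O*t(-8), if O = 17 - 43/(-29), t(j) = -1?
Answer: -536/29 ≈ -18.483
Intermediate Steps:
O = 536/29 (O = 17 - 43*(-1/29) = 17 + 43/29 = 536/29 ≈ 18.483)
O*t(-8) = (536/29)*(-1) = -536/29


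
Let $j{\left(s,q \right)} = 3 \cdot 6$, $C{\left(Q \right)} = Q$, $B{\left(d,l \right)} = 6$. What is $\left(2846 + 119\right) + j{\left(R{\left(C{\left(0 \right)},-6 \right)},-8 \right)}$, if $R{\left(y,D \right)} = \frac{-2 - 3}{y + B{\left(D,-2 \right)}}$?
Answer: $2983$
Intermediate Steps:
$R{\left(y,D \right)} = - \frac{5}{6 + y}$ ($R{\left(y,D \right)} = \frac{-2 - 3}{y + 6} = - \frac{5}{6 + y}$)
$j{\left(s,q \right)} = 18$
$\left(2846 + 119\right) + j{\left(R{\left(C{\left(0 \right)},-6 \right)},-8 \right)} = \left(2846 + 119\right) + 18 = 2965 + 18 = 2983$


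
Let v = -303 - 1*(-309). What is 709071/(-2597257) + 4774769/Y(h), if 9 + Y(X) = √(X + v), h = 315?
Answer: 37203849900219/207780560 + 4774769*√321/240 ≈ 5.3550e+5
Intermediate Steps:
v = 6 (v = -303 + 309 = 6)
Y(X) = -9 + √(6 + X) (Y(X) = -9 + √(X + 6) = -9 + √(6 + X))
709071/(-2597257) + 4774769/Y(h) = 709071/(-2597257) + 4774769/(-9 + √(6 + 315)) = 709071*(-1/2597257) + 4774769/(-9 + √321) = -709071/2597257 + 4774769/(-9 + √321)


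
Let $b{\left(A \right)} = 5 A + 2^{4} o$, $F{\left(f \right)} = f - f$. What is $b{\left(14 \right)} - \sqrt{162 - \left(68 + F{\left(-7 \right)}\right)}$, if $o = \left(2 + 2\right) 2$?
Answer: $198 - \sqrt{94} \approx 188.3$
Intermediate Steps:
$F{\left(f \right)} = 0$
$o = 8$ ($o = 4 \cdot 2 = 8$)
$b{\left(A \right)} = 128 + 5 A$ ($b{\left(A \right)} = 5 A + 2^{4} \cdot 8 = 5 A + 16 \cdot 8 = 5 A + 128 = 128 + 5 A$)
$b{\left(14 \right)} - \sqrt{162 - \left(68 + F{\left(-7 \right)}\right)} = \left(128 + 5 \cdot 14\right) - \sqrt{162 - 68} = \left(128 + 70\right) - \sqrt{162 + \left(-68 + 0\right)} = 198 - \sqrt{162 - 68} = 198 - \sqrt{94}$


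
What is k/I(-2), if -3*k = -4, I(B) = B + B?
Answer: -⅓ ≈ -0.33333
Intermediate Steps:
I(B) = 2*B
k = 4/3 (k = -⅓*(-4) = 4/3 ≈ 1.3333)
k/I(-2) = (4/3)/(2*(-2)) = (4/3)/(-4) = -¼*4/3 = -⅓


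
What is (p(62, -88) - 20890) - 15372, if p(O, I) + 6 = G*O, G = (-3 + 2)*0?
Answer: -36268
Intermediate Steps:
G = 0 (G = -1*0 = 0)
p(O, I) = -6 (p(O, I) = -6 + 0*O = -6 + 0 = -6)
(p(62, -88) - 20890) - 15372 = (-6 - 20890) - 15372 = -20896 - 15372 = -36268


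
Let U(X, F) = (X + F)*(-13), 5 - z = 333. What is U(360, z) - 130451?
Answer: -130867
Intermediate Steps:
z = -328 (z = 5 - 1*333 = 5 - 333 = -328)
U(X, F) = -13*F - 13*X (U(X, F) = (F + X)*(-13) = -13*F - 13*X)
U(360, z) - 130451 = (-13*(-328) - 13*360) - 130451 = (4264 - 4680) - 130451 = -416 - 130451 = -130867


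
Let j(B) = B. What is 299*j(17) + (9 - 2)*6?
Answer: 5125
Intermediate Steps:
299*j(17) + (9 - 2)*6 = 299*17 + (9 - 2)*6 = 5083 + 7*6 = 5083 + 42 = 5125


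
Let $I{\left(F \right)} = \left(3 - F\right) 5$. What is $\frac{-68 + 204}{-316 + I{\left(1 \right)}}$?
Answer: $- \frac{4}{9} \approx -0.44444$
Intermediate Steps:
$I{\left(F \right)} = 15 - 5 F$
$\frac{-68 + 204}{-316 + I{\left(1 \right)}} = \frac{-68 + 204}{-316 + \left(15 - 5\right)} = \frac{136}{-316 + \left(15 - 5\right)} = \frac{136}{-316 + 10} = \frac{136}{-306} = 136 \left(- \frac{1}{306}\right) = - \frac{4}{9}$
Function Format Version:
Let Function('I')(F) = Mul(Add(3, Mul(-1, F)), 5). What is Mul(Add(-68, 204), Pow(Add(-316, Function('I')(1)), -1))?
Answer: Rational(-4, 9) ≈ -0.44444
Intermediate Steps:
Function('I')(F) = Add(15, Mul(-5, F))
Mul(Add(-68, 204), Pow(Add(-316, Function('I')(1)), -1)) = Mul(Add(-68, 204), Pow(Add(-316, Add(15, Mul(-5, 1))), -1)) = Mul(136, Pow(Add(-316, Add(15, -5)), -1)) = Mul(136, Pow(Add(-316, 10), -1)) = Mul(136, Pow(-306, -1)) = Mul(136, Rational(-1, 306)) = Rational(-4, 9)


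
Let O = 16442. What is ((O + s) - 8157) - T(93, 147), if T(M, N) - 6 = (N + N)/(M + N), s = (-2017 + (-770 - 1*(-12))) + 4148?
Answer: 386031/40 ≈ 9650.8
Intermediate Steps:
s = 1373 (s = (-2017 + (-770 + 12)) + 4148 = (-2017 - 758) + 4148 = -2775 + 4148 = 1373)
T(M, N) = 6 + 2*N/(M + N) (T(M, N) = 6 + (N + N)/(M + N) = 6 + (2*N)/(M + N) = 6 + 2*N/(M + N))
((O + s) - 8157) - T(93, 147) = ((16442 + 1373) - 8157) - 2*(3*93 + 4*147)/(93 + 147) = (17815 - 8157) - 2*(279 + 588)/240 = 9658 - 2*867/240 = 9658 - 1*289/40 = 9658 - 289/40 = 386031/40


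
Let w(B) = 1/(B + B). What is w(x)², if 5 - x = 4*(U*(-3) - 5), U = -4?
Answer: 1/2116 ≈ 0.00047259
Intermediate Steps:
x = -23 (x = 5 - 4*(-4*(-3) - 5) = 5 - 4*(12 - 5) = 5 - 4*7 = 5 - 1*28 = 5 - 28 = -23)
w(B) = 1/(2*B)
w(x)² = ((½)/(-23))² = ((½)*(-1/23))² = (-1/46)² = 1/2116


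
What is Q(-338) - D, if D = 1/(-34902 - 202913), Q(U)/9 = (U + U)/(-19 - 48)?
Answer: 1446866527/15933605 ≈ 90.806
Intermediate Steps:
Q(U) = -18*U/67 (Q(U) = 9*((U + U)/(-19 - 48)) = 9*((2*U)/(-67)) = 9*((2*U)*(-1/67)) = 9*(-2*U/67) = -18*U/67)
D = -1/237815 (D = 1/(-237815) = -1/237815 ≈ -4.2050e-6)
Q(-338) - D = -18/67*(-338) - 1*(-1/237815) = 6084/67 + 1/237815 = 1446866527/15933605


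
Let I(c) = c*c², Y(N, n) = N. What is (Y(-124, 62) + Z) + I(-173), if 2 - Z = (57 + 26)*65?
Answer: -5183234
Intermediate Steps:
Z = -5393 (Z = 2 - (57 + 26)*65 = 2 - 83*65 = 2 - 1*5395 = 2 - 5395 = -5393)
I(c) = c³
(Y(-124, 62) + Z) + I(-173) = (-124 - 5393) + (-173)³ = -5517 - 5177717 = -5183234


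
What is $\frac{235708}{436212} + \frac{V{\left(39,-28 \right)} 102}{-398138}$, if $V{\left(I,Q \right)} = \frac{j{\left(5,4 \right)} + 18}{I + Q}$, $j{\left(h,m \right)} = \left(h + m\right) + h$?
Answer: $\frac{128857954097}{238799788227} \approx 0.53961$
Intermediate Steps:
$j{\left(h,m \right)} = m + 2 h$
$V{\left(I,Q \right)} = \frac{32}{I + Q}$ ($V{\left(I,Q \right)} = \frac{\left(4 + 2 \cdot 5\right) + 18}{I + Q} = \frac{\left(4 + 10\right) + 18}{I + Q} = \frac{14 + 18}{I + Q} = \frac{32}{I + Q}$)
$\frac{235708}{436212} + \frac{V{\left(39,-28 \right)} 102}{-398138} = \frac{235708}{436212} + \frac{\frac{32}{39 - 28} \cdot 102}{-398138} = 235708 \cdot \frac{1}{436212} + \frac{32}{11} \cdot 102 \left(- \frac{1}{398138}\right) = \frac{58927}{109053} + 32 \cdot \frac{1}{11} \cdot 102 \left(- \frac{1}{398138}\right) = \frac{58927}{109053} + \frac{32}{11} \cdot 102 \left(- \frac{1}{398138}\right) = \frac{58927}{109053} + \frac{3264}{11} \left(- \frac{1}{398138}\right) = \frac{58927}{109053} - \frac{1632}{2189759} = \frac{128857954097}{238799788227}$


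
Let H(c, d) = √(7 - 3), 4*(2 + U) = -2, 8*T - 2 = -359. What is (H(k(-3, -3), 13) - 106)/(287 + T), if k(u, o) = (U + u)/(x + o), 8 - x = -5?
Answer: -832/1939 ≈ -0.42909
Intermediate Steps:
x = 13 (x = 8 - 1*(-5) = 8 + 5 = 13)
T = -357/8 (T = ¼ + (⅛)*(-359) = ¼ - 359/8 = -357/8 ≈ -44.625)
U = -5/2 (U = -2 + (¼)*(-2) = -2 - ½ = -5/2 ≈ -2.5000)
k(u, o) = (-5/2 + u)/(13 + o)
H(c, d) = 2 (H(c, d) = √4 = 2)
(H(k(-3, -3), 13) - 106)/(287 + T) = (2 - 106)/(287 - 357/8) = -104/1939/8 = -104*8/1939 = -832/1939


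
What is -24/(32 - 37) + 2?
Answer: 34/5 ≈ 6.8000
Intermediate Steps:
-24/(32 - 37) + 2 = -24/(-5) + 2 = -24*(-⅕) + 2 = 24/5 + 2 = 34/5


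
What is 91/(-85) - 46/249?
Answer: -26569/21165 ≈ -1.2553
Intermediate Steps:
91/(-85) - 46/249 = 91*(-1/85) - 46*1/249 = -91/85 - 46/249 = -26569/21165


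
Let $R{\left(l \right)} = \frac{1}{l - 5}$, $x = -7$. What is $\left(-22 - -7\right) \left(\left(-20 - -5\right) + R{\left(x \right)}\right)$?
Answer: $\frac{905}{4} \approx 226.25$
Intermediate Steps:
$R{\left(l \right)} = \frac{1}{-5 + l}$
$\left(-22 - -7\right) \left(\left(-20 - -5\right) + R{\left(x \right)}\right) = \left(-22 - -7\right) \left(\left(-20 - -5\right) + \frac{1}{-5 - 7}\right) = \left(-22 + 7\right) \left(\left(-20 + 5\right) + \frac{1}{-12}\right) = - 15 \left(-15 - \frac{1}{12}\right) = \left(-15\right) \left(- \frac{181}{12}\right) = \frac{905}{4}$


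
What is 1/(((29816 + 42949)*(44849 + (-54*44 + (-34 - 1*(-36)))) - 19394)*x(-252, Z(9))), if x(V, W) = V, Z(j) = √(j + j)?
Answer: -1/778849843212 ≈ -1.2839e-12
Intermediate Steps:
Z(j) = √2*√j (Z(j) = √(2*j) = √2*√j)
1/(((29816 + 42949)*(44849 + (-54*44 + (-34 - 1*(-36)))) - 19394)*x(-252, Z(9))) = 1/((29816 + 42949)*(44849 + (-54*44 + (-34 - 1*(-36)))) - 19394*(-252)) = -1/252/(72765*(44849 + (-2376 + (-34 + 36))) - 19394) = -1/252/(72765*(44849 + (-2376 + 2)) - 19394) = -1/252/(72765*(44849 - 2374) - 19394) = -1/252/(72765*42475 - 19394) = -1/252/(3090693375 - 19394) = -1/252/3090673981 = (1/3090673981)*(-1/252) = -1/778849843212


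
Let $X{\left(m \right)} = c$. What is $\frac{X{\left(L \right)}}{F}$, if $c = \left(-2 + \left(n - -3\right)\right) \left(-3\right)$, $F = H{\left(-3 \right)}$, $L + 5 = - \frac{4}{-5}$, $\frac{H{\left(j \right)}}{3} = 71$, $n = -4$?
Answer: $\frac{3}{71} \approx 0.042253$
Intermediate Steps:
$H{\left(j \right)} = 213$ ($H{\left(j \right)} = 3 \cdot 71 = 213$)
$L = - \frac{21}{5}$ ($L = -5 - \frac{4}{-5} = -5 - - \frac{4}{5} = -5 + \frac{4}{5} = - \frac{21}{5} \approx -4.2$)
$F = 213$
$c = 9$ ($c = \left(-2 - 1\right) \left(-3\right) = \left(-3\right) \left(-3\right) = 9$)
$X{\left(m \right)} = 9$
$\frac{X{\left(L \right)}}{F} = \frac{1}{213} \cdot 9 = \frac{3}{71}$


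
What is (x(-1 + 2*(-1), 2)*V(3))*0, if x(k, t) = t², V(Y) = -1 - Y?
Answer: 0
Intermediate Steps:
(x(-1 + 2*(-1), 2)*V(3))*0 = (2²*(-1 - 1*3))*0 = (4*(-1 - 3))*0 = (4*(-4))*0 = -16*0 = 0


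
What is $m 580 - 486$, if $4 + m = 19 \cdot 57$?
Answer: $625334$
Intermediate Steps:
$m = 1079$ ($m = -4 + 19 \cdot 57 = -4 + 1083 = 1079$)
$m 580 - 486 = 1079 \cdot 580 - 486 = 625820 - 486 = 625334$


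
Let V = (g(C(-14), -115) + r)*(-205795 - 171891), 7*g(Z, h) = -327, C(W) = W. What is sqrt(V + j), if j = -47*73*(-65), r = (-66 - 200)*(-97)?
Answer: I*sqrt(476632203439)/7 ≈ 98627.0*I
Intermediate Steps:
r = 25802 (r = -266*(-97) = 25802)
g(Z, h) = -327/7 (g(Z, h) = (1/7)*(-327) = -327/7)
j = 223015 (j = -3431*(-65) = 223015)
V = -68091875882/7 (V = (-327/7 + 25802)*(-205795 - 171891) = (180287/7)*(-377686) = -68091875882/7 ≈ -9.7274e+9)
sqrt(V + j) = sqrt(-68091875882/7 + 223015) = sqrt(-68090314777/7) = I*sqrt(476632203439)/7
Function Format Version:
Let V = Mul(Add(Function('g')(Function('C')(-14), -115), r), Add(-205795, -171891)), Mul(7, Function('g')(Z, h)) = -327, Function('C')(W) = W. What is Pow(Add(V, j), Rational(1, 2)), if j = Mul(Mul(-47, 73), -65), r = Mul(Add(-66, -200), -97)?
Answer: Mul(Rational(1, 7), I, Pow(476632203439, Rational(1, 2))) ≈ Mul(98627., I)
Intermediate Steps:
r = 25802 (r = Mul(-266, -97) = 25802)
Function('g')(Z, h) = Rational(-327, 7) (Function('g')(Z, h) = Mul(Rational(1, 7), -327) = Rational(-327, 7))
j = 223015 (j = Mul(-3431, -65) = 223015)
V = Rational(-68091875882, 7) (V = Mul(Add(Rational(-327, 7), 25802), Add(-205795, -171891)) = Mul(Rational(180287, 7), -377686) = Rational(-68091875882, 7) ≈ -9.7274e+9)
Pow(Add(V, j), Rational(1, 2)) = Pow(Add(Rational(-68091875882, 7), 223015), Rational(1, 2)) = Pow(Rational(-68090314777, 7), Rational(1, 2)) = Mul(Rational(1, 7), I, Pow(476632203439, Rational(1, 2)))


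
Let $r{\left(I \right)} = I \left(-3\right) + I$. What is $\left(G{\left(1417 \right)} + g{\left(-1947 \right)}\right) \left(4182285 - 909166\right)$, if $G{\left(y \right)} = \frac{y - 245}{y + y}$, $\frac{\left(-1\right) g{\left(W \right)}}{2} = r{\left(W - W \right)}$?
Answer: $\frac{1918047734}{1417} \approx 1.3536 \cdot 10^{6}$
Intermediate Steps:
$r{\left(I \right)} = - 2 I$ ($r{\left(I \right)} = - 3 I + I = - 2 I$)
$g{\left(W \right)} = 0$ ($g{\left(W \right)} = - 2 \left(- 2 \left(W - W\right)\right) = - 2 \left(\left(-2\right) 0\right) = \left(-2\right) 0 = 0$)
$G{\left(y \right)} = \frac{-245 + y}{2 y}$
$\left(G{\left(1417 \right)} + g{\left(-1947 \right)}\right) \left(4182285 - 909166\right) = \left(\frac{-245 + 1417}{2 \cdot 1417} + 0\right) \left(4182285 - 909166\right) = \left(\frac{1}{2} \cdot \frac{1}{1417} \cdot 1172 + 0\right) 3273119 = \left(\frac{586}{1417} + 0\right) 3273119 = \frac{586}{1417} \cdot 3273119 = \frac{1918047734}{1417}$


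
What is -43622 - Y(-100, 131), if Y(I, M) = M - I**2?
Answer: -33753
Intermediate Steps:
-43622 - Y(-100, 131) = -43622 - (131 - 1*(-100)**2) = -43622 - (131 - 1*10000) = -43622 - (131 - 10000) = -43622 - 1*(-9869) = -43622 + 9869 = -33753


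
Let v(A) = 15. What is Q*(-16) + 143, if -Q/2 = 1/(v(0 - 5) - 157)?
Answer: 10137/71 ≈ 142.77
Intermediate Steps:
Q = 1/71 (Q = -2/(15 - 157) = -2/(-142) = -2*(-1/142) = 1/71 ≈ 0.014085)
Q*(-16) + 143 = (1/71)*(-16) + 143 = -16/71 + 143 = 10137/71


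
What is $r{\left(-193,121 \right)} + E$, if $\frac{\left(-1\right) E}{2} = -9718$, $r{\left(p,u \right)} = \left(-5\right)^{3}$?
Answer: $19311$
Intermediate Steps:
$r{\left(p,u \right)} = -125$
$E = 19436$ ($E = \left(-2\right) \left(-9718\right) = 19436$)
$r{\left(-193,121 \right)} + E = -125 + 19436 = 19311$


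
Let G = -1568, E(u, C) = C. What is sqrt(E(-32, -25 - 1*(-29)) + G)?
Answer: 2*I*sqrt(391) ≈ 39.547*I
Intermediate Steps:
sqrt(E(-32, -25 - 1*(-29)) + G) = sqrt((-25 - 1*(-29)) - 1568) = sqrt((-25 + 29) - 1568) = sqrt(4 - 1568) = sqrt(-1564) = 2*I*sqrt(391)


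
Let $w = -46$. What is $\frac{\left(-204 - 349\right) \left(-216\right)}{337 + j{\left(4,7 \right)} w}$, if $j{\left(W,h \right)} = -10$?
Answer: $\frac{119448}{797} \approx 149.87$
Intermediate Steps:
$\frac{\left(-204 - 349\right) \left(-216\right)}{337 + j{\left(4,7 \right)} w} = \frac{\left(-204 - 349\right) \left(-216\right)}{337 - -460} = \frac{\left(-553\right) \left(-216\right)}{337 + 460} = \frac{119448}{797}$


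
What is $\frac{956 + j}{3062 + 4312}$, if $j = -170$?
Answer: $\frac{131}{1229} \approx 0.10659$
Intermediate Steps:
$\frac{956 + j}{3062 + 4312} = \frac{956 - 170}{3062 + 4312} = \frac{786}{7374} = 786 \cdot \frac{1}{7374} = \frac{131}{1229}$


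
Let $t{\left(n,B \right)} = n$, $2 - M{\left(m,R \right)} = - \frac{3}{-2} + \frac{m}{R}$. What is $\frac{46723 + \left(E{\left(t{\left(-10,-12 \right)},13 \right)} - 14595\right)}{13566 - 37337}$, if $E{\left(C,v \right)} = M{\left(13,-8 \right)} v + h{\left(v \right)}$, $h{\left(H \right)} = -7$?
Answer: $- \frac{257189}{190168} \approx -1.3524$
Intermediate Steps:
$M{\left(m,R \right)} = \frac{1}{2} - \frac{m}{R}$ ($M{\left(m,R \right)} = 2 - \left(- \frac{3}{-2} + \frac{m}{R}\right) = 2 - \left(\left(-3\right) \left(- \frac{1}{2}\right) + \frac{m}{R}\right) = 2 - \left(\frac{3}{2} + \frac{m}{R}\right) = \frac{1}{2} - \frac{m}{R}$)
$E{\left(C,v \right)} = -7 + \frac{17 v}{8}$ ($E{\left(C,v \right)} = \frac{\frac{1}{2} \left(-8\right) - 13}{-8} v - 7 = - \frac{-4 - 13}{8} v - 7 = \left(- \frac{1}{8}\right) \left(-17\right) v - 7 = \frac{17 v}{8} - 7 = -7 + \frac{17 v}{8}$)
$\frac{46723 + \left(E{\left(t{\left(-10,-12 \right)},13 \right)} - 14595\right)}{13566 - 37337} = \frac{46723 + \left(\left(-7 + \frac{17}{8} \cdot 13\right) - 14595\right)}{13566 - 37337} = \frac{46723 + \left(\left(-7 + \frac{221}{8}\right) - 14595\right)}{-23771} = \left(46723 + \left(\frac{165}{8} - 14595\right)\right) \left(- \frac{1}{23771}\right) = \left(46723 - \frac{116595}{8}\right) \left(- \frac{1}{23771}\right) = \frac{257189}{8} \left(- \frac{1}{23771}\right) = - \frac{257189}{190168}$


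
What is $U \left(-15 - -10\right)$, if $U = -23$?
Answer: $115$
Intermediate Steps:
$U \left(-15 - -10\right) = - 23 \left(-15 - -10\right) = - 23 \left(-15 + 10\right) = \left(-23\right) \left(-5\right) = 115$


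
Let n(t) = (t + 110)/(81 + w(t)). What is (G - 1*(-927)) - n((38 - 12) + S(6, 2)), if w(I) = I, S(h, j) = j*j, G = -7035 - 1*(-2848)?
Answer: -362000/111 ≈ -3261.3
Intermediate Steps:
G = -4187 (G = -7035 + 2848 = -4187)
S(h, j) = j²
n(t) = (110 + t)/(81 + t) (n(t) = (t + 110)/(81 + t) = (110 + t)/(81 + t))
(G - 1*(-927)) - n((38 - 12) + S(6, 2)) = (-4187 - 1*(-927)) - (110 + ((38 - 12) + 2²))/(81 + ((38 - 12) + 2²)) = (-4187 + 927) - (110 + (26 + 4))/(81 + (26 + 4)) = -3260 - (110 + 30)/(81 + 30) = -3260 - 140/111 = -362000/111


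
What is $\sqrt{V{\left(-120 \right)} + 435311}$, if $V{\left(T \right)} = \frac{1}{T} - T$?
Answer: $\frac{\sqrt{1567551570}}{60} \approx 659.87$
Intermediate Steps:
$\sqrt{V{\left(-120 \right)} + 435311} = \sqrt{\left(\frac{1}{-120} - -120\right) + 435311} = \sqrt{\left(- \frac{1}{120} + 120\right) + 435311} = \sqrt{\frac{14399}{120} + 435311} = \sqrt{\frac{52251719}{120}} = \frac{\sqrt{1567551570}}{60}$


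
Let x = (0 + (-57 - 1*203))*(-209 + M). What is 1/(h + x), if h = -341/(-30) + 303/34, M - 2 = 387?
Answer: -255/11928829 ≈ -2.1377e-5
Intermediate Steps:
M = 389 (M = 2 + 387 = 389)
h = 5171/255 (h = -341*(-1/30) + 303*(1/34) = 341/30 + 303/34 = 5171/255 ≈ 20.278)
x = -46800 (x = (0 + (-57 - 1*203))*(-209 + 389) = (0 + (-57 - 203))*180 = (0 - 260)*180 = -260*180 = -46800)
1/(h + x) = 1/(5171/255 - 46800) = 1/(-11928829/255) = -255/11928829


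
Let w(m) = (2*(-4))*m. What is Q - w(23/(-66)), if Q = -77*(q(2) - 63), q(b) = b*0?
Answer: 159991/33 ≈ 4848.2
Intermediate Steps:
q(b) = 0
w(m) = -8*m
Q = 4851 (Q = -77*(0 - 63) = -77*(-63) = 4851)
Q - w(23/(-66)) = 4851 - (-8)*23/(-66) = 4851 - (-8)*23*(-1/66) = 4851 - (-8)*(-23)/66 = 4851 - 1*92/33 = 4851 - 92/33 = 159991/33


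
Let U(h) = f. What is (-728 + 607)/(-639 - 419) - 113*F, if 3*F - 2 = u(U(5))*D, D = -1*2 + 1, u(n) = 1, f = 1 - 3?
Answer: -119191/3174 ≈ -37.552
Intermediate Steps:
f = -2
U(h) = -2
D = -1 (D = -2 + 1 = -1)
F = 1/3 (F = 2/3 + (1*(-1))/3 = 2/3 + (1/3)*(-1) = 2/3 - 1/3 = 1/3 ≈ 0.33333)
(-728 + 607)/(-639 - 419) - 113*F = (-728 + 607)/(-639 - 419) - 113*1/3 = -121/(-1058) - 113/3 = -121*(-1/1058) - 113/3 = 121/1058 - 113/3 = -119191/3174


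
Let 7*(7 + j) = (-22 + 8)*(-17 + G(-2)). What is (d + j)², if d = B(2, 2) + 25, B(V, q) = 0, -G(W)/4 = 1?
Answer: 3600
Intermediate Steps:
G(W) = -4 (G(W) = -4*1 = -4)
j = 35 (j = -7 + ((-22 + 8)*(-17 - 4))/7 = -7 + (-14*(-21))/7 = -7 + (⅐)*294 = -7 + 42 = 35)
d = 25 (d = 0 + 25 = 25)
(d + j)² = (25 + 35)² = 60² = 3600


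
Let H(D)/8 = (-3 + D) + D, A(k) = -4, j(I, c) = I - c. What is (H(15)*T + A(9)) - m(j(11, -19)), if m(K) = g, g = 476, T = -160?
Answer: -35040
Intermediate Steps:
H(D) = -24 + 16*D (H(D) = 8*((-3 + D) + D) = 8*(-3 + 2*D) = -24 + 16*D)
m(K) = 476
(H(15)*T + A(9)) - m(j(11, -19)) = ((-24 + 16*15)*(-160) - 4) - 1*476 = ((-24 + 240)*(-160) - 4) - 476 = (216*(-160) - 4) - 476 = (-34560 - 4) - 476 = -34564 - 476 = -35040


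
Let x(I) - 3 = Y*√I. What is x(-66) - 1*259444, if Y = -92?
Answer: -259441 - 92*I*√66 ≈ -2.5944e+5 - 747.41*I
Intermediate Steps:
x(I) = 3 - 92*√I
x(-66) - 1*259444 = (3 - 92*I*√66) - 1*259444 = (3 - 92*I*√66) - 259444 = -259441 - 92*I*√66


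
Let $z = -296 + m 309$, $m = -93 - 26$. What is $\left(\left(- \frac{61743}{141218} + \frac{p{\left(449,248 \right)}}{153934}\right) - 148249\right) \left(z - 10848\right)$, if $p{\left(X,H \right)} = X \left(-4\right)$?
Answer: $\frac{1002694125278493405}{141157478} \approx 7.1034 \cdot 10^{9}$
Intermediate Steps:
$p{\left(X,H \right)} = - 4 X$
$m = -119$
$z = -37067$ ($z = -296 - 36771 = -37067$)
$\left(\left(- \frac{61743}{141218} + \frac{p{\left(449,248 \right)}}{153934}\right) - 148249\right) \left(z - 10848\right) = \left(\left(- \frac{61743}{141218} + \frac{\left(-4\right) 449}{153934}\right) - 148249\right) \left(-37067 - 10848\right) = \left(\left(\left(-61743\right) \frac{1}{141218} - \frac{898}{76967}\right) - 148249\right) \left(-37067 - 10848\right) = \left(\left(- \frac{5613}{12838} - \frac{898}{76967}\right) - 148249\right) \left(-47915\right) = \left(- \frac{443544295}{988102346} - 148249\right) \left(-47915\right) = \left(- \frac{146485628236449}{988102346}\right) \left(-47915\right) = \frac{1002694125278493405}{141157478}$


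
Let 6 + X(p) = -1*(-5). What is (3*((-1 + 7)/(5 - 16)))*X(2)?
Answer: 18/11 ≈ 1.6364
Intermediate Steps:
X(p) = -1 (X(p) = -6 - 1*(-5) = -6 + 5 = -1)
(3*((-1 + 7)/(5 - 16)))*X(2) = (3*((-1 + 7)/(5 - 16)))*(-1) = (3*(6/(-11)))*(-1) = (3*(6*(-1/11)))*(-1) = (3*(-6/11))*(-1) = -18/11*(-1) = 18/11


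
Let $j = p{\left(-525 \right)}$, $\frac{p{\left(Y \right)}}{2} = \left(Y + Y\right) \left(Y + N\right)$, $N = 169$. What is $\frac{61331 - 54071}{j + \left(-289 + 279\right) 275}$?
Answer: $\frac{726}{74485} \approx 0.0097469$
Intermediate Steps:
$p{\left(Y \right)} = 4 Y \left(169 + Y\right)$ ($p{\left(Y \right)} = 2 \left(Y + Y\right) \left(Y + 169\right) = 2 \cdot 2 Y \left(169 + Y\right) = 4 Y \left(169 + Y\right)$)
$j = 747600$ ($j = 4 \left(-525\right) \left(169 - 525\right) = 4 \left(-525\right) \left(-356\right) = 747600$)
$\frac{61331 - 54071}{j + \left(-289 + 279\right) 275} = \frac{61331 - 54071}{747600 + \left(-289 + 279\right) 275} = \frac{7260}{747600 - 2750} = \frac{7260}{744850} = 7260 \cdot \frac{1}{744850} = \frac{726}{74485}$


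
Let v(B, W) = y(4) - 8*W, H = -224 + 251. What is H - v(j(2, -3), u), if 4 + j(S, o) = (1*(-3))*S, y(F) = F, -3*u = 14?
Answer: -43/3 ≈ -14.333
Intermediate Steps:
u = -14/3 (u = -⅓*14 = -14/3 ≈ -4.6667)
j(S, o) = -4 - 3*S (j(S, o) = -4 + (1*(-3))*S = -4 - 3*S)
H = 27
v(B, W) = 4 - 8*W
H - v(j(2, -3), u) = 27 - (4 - 8*(-14/3)) = 27 - (4 + 112/3) = 27 - 1*124/3 = 27 - 124/3 = -43/3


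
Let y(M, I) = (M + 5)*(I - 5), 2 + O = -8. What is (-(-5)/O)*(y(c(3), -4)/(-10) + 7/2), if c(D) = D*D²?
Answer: -323/20 ≈ -16.150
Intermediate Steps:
c(D) = D³
O = -10 (O = -2 - 8 = -10)
y(M, I) = (-5 + I)*(5 + M) (y(M, I) = (5 + M)*(-5 + I) = (-5 + I)*(5 + M))
(-(-5)/O)*(y(c(3), -4)/(-10) + 7/2) = (-(-5)/(-10))*((-25 - 5*3³ + 5*(-4) - 4*3³)/(-10) + 7/2) = (-(-5)*(-1)/10)*((-25 - 5*27 - 20 - 4*27)*(-⅒) + 7*(½)) = (-5*⅒)*((-25 - 135 - 20 - 108)*(-⅒) + 7/2) = -(-288*(-⅒) + 7/2)/2 = -(144/5 + 7/2)/2 = -½*323/10 = -323/20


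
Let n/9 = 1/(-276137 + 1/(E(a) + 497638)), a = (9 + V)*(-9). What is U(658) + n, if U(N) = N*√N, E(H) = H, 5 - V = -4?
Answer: -4477284/137371530211 + 658*√658 ≈ 16879.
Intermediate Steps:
V = 9 (V = 5 - 1*(-4) = 5 + 4 = 9)
a = -162 (a = (9 + 9)*(-9) = 18*(-9) = -162)
U(N) = N^(3/2)
n = -4477284/137371530211 (n = 9/(-276137 + 1/(-162 + 497638)) = 9/(-276137 + 1/497476) = 9/(-137371530211/497476) = 9*(-497476/137371530211) = -4477284/137371530211 ≈ -3.2593e-5)
U(658) + n = 658^(3/2) - 4477284/137371530211 = 658*√658 - 4477284/137371530211 = -4477284/137371530211 + 658*√658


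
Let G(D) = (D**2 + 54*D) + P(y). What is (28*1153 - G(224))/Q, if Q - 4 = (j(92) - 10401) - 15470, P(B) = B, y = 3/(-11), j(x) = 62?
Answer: 65973/56771 ≈ 1.1621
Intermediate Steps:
y = -3/11 (y = 3*(-1/11) = -3/11 ≈ -0.27273)
Q = -25805 (Q = 4 + ((62 - 10401) - 15470) = 4 + (-10339 - 15470) = 4 - 25809 = -25805)
G(D) = -3/11 + D**2 + 54*D (G(D) = (D**2 + 54*D) - 3/11 = -3/11 + D**2 + 54*D)
(28*1153 - G(224))/Q = (28*1153 - (-3/11 + 224**2 + 54*224))/(-25805) = (32284 - (-3/11 + 50176 + 12096))*(-1/25805) = (32284 - 1*684989/11)*(-1/25805) = (32284 - 684989/11)*(-1/25805) = -329865/11*(-1/25805) = 65973/56771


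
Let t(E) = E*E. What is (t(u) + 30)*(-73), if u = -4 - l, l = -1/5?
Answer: -81103/25 ≈ -3244.1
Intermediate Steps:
l = -1/5 (l = -1*1/5 = -1/5 ≈ -0.20000)
u = -19/5 (u = -4 - 1*(-1/5) = -4 + 1/5 = -19/5 ≈ -3.8000)
t(E) = E**2
(t(u) + 30)*(-73) = ((-19/5)**2 + 30)*(-73) = (361/25 + 30)*(-73) = (1111/25)*(-73) = -81103/25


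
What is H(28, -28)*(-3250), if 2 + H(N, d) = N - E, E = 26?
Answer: 0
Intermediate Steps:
H(N, d) = -28 + N (H(N, d) = -2 + (N - 1*26) = -2 + (N - 26) = -2 + (-26 + N) = -28 + N)
H(28, -28)*(-3250) = (-28 + 28)*(-3250) = 0*(-3250) = 0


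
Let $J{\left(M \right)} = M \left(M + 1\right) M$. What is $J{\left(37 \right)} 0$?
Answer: $0$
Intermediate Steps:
$J{\left(M \right)} = M^{2} \left(1 + M\right)$ ($J{\left(M \right)} = M \left(1 + M\right) M = M^{2} \left(1 + M\right)$)
$J{\left(37 \right)} 0 = 37^{2} \left(1 + 37\right) 0 = 1369 \cdot 38 \cdot 0 = 52022 \cdot 0 = 0$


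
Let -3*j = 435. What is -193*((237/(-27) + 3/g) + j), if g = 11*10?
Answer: 29377109/990 ≈ 29674.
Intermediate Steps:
g = 110
j = -145 (j = -⅓*435 = -145)
-193*((237/(-27) + 3/g) + j) = -193*((237/(-27) + 3/110) - 145) = -193*((237*(-1/27) + 3*(1/110)) - 145) = -193*((-79/9 + 3/110) - 145) = -193*(-8663/990 - 145) = -193*(-152213/990) = 29377109/990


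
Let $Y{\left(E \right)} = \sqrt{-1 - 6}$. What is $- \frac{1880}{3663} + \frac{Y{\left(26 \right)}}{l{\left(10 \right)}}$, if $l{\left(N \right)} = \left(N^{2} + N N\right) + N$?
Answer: $- \frac{1880}{3663} + \frac{i \sqrt{7}}{210} \approx -0.51324 + 0.012599 i$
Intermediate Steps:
$l{\left(N \right)} = N + 2 N^{2}$ ($l{\left(N \right)} = \left(N^{2} + N^{2}\right) + N = 2 N^{2} + N = N + 2 N^{2}$)
$Y{\left(E \right)} = i \sqrt{7}$ ($Y{\left(E \right)} = \sqrt{-7} = i \sqrt{7}$)
$- \frac{1880}{3663} + \frac{Y{\left(26 \right)}}{l{\left(10 \right)}} = - \frac{1880}{3663} + \frac{i \sqrt{7}}{10 \left(1 + 2 \cdot 10\right)} = \left(-1880\right) \frac{1}{3663} + \frac{i \sqrt{7}}{10 \left(1 + 20\right)} = - \frac{1880}{3663} + \frac{i \sqrt{7}}{10 \cdot 21} = - \frac{1880}{3663} + \frac{i \sqrt{7}}{210}$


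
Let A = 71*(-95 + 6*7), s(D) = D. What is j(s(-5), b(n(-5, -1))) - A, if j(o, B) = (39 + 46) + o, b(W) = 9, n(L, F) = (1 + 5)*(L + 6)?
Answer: 3843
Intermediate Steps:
n(L, F) = 36 + 6*L (n(L, F) = 6*(6 + L) = 36 + 6*L)
j(o, B) = 85 + o
A = -3763 (A = 71*(-95 + 42) = 71*(-53) = -3763)
j(s(-5), b(n(-5, -1))) - A = (85 - 5) - 1*(-3763) = 80 + 3763 = 3843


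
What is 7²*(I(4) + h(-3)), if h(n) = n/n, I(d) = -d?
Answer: -147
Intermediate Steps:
h(n) = 1
7²*(I(4) + h(-3)) = 7²*(-1*4 + 1) = 49*(-4 + 1) = 49*(-3) = -147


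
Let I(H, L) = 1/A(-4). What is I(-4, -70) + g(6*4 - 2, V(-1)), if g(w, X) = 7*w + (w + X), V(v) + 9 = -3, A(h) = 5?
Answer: 821/5 ≈ 164.20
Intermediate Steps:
V(v) = -12 (V(v) = -9 - 3 = -12)
g(w, X) = X + 8*w (g(w, X) = 7*w + (X + w) = X + 8*w)
I(H, L) = ⅕ (I(H, L) = 1/5 = ⅕)
I(-4, -70) + g(6*4 - 2, V(-1)) = ⅕ + (-12 + 8*(6*4 - 2)) = ⅕ + (-12 + 8*(24 - 2)) = ⅕ + (-12 + 8*22) = ⅕ + (-12 + 176) = ⅕ + 164 = 821/5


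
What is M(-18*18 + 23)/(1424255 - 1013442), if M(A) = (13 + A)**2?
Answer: 82944/410813 ≈ 0.20190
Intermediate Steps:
M(-18*18 + 23)/(1424255 - 1013442) = (13 + (-18*18 + 23))**2/(1424255 - 1013442) = (13 + (-324 + 23))**2/410813 = (13 - 301)**2*(1/410813) = (-288)**2*(1/410813) = 82944*(1/410813) = 82944/410813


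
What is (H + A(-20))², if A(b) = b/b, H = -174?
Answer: 29929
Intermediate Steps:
A(b) = 1
(H + A(-20))² = (-174 + 1)² = (-173)² = 29929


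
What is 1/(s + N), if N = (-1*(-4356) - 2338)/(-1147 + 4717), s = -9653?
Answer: -1785/17229596 ≈ -0.00010360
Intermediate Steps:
N = 1009/1785 (N = (4356 - 2338)/3570 = 2018*(1/3570) = 1009/1785 ≈ 0.56527)
1/(s + N) = 1/(-9653 + 1009/1785) = 1/(-17229596/1785) = -1785/17229596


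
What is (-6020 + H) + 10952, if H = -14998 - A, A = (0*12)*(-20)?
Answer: -10066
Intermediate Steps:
A = 0 (A = 0*(-20) = 0)
H = -14998 (H = -14998 - 1*0 = -14998 + 0 = -14998)
(-6020 + H) + 10952 = (-6020 - 14998) + 10952 = -21018 + 10952 = -10066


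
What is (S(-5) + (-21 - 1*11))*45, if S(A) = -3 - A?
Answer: -1350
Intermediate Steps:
(S(-5) + (-21 - 1*11))*45 = ((-3 - 1*(-5)) + (-21 - 1*11))*45 = ((-3 + 5) + (-21 - 11))*45 = (2 - 32)*45 = -30*45 = -1350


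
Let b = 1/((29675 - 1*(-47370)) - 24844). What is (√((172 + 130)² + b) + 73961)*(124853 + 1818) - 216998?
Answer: 9368496833 + 126671*√248525829201005/52201 ≈ 9.4068e+9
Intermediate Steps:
b = 1/52201 (b = 1/((29675 + 47370) - 24844) = 1/(77045 - 24844) = 1/52201 ≈ 1.9157e-5)
(√((172 + 130)² + b) + 73961)*(124853 + 1818) - 216998 = (√((172 + 130)² + 1/52201) + 73961)*(124853 + 1818) - 216998 = (√(302² + 1/52201) + 73961)*126671 - 216998 = (√(91204 + 1/52201) + 73961)*126671 - 216998 = (√(4760940005/52201) + 73961)*126671 - 216998 = (√248525829201005/52201 + 73961)*126671 - 216998 = (73961 + √248525829201005/52201)*126671 - 216998 = (9368713831 + 126671*√248525829201005/52201) - 216998 = 9368496833 + 126671*√248525829201005/52201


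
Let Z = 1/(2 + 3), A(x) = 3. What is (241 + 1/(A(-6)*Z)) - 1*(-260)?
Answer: 1508/3 ≈ 502.67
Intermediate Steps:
Z = ⅕ (Z = 1/5 = ⅕ ≈ 0.20000)
(241 + 1/(A(-6)*Z)) - 1*(-260) = (241 + 1/(3*(⅕))) - 1*(-260) = (241 + 1/(⅗)) + 260 = (241 + 5/3) + 260 = 728/3 + 260 = 1508/3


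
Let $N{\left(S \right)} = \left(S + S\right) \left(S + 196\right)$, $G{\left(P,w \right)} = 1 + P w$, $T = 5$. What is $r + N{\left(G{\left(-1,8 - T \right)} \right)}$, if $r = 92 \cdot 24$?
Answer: $1432$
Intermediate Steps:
$N{\left(S \right)} = 2 S \left(196 + S\right)$
$r = 2208$
$r + N{\left(G{\left(-1,8 - T \right)} \right)} = 2208 + 2 \left(1 - \left(8 - 5\right)\right) \left(196 + \left(1 - \left(8 - 5\right)\right)\right) = 2208 + 2 \left(1 - 3\right) \left(196 + \left(1 - 3\right)\right) = 2208 + 2 \left(-2\right) \left(196 - 2\right) = 2208 + 2 \left(-2\right) 194 = 2208 - 776 = 1432$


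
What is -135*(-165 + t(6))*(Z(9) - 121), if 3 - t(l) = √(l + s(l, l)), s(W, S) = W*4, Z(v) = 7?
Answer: -2493180 - 15390*√30 ≈ -2.5775e+6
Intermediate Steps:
s(W, S) = 4*W
t(l) = 3 - √5*√l (t(l) = 3 - √(l + 4*l) = 3 - √(5*l) = 3 - √5*√l)
-135*(-165 + t(6))*(Z(9) - 121) = -135*(-165 + (3 - √5*√6))*(7 - 121) = -135*(-165 + (3 - √30))*(-114) = -135*(-162 - √30)*(-114) = -135*(18468 + 114*√30) = -2493180 - 15390*√30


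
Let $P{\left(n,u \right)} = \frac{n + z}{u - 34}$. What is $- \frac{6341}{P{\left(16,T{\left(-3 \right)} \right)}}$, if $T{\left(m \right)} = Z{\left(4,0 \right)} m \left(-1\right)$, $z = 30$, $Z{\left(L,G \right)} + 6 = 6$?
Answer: $\frac{107797}{23} \approx 4686.8$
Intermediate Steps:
$Z{\left(L,G \right)} = 0$ ($Z{\left(L,G \right)} = -6 + 6 = 0$)
$T{\left(m \right)} = 0$ ($T{\left(m \right)} = 0 m \left(-1\right) = 0 \left(-1\right) = 0$)
$P{\left(n,u \right)} = \frac{30 + n}{-34 + u}$ ($P{\left(n,u \right)} = \frac{n + 30}{u - 34} = \frac{30 + n}{-34 + u}$)
$- \frac{6341}{P{\left(16,T{\left(-3 \right)} \right)}} = - \frac{6341}{\frac{1}{-34 + 0} \left(30 + 16\right)} = - \frac{6341}{\frac{1}{-34} \cdot 46} = - \frac{6341}{\left(- \frac{1}{34}\right) 46} = - \frac{6341}{- \frac{23}{17}} = \left(-6341\right) \left(- \frac{17}{23}\right) = \frac{107797}{23}$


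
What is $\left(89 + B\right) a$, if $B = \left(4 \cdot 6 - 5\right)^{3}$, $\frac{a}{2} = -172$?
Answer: $-2390112$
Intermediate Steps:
$a = -344$ ($a = 2 \left(-172\right) = -344$)
$B = 6859$ ($B = \left(24 - 5\right)^{3} = 19^{3} = 6859$)
$\left(89 + B\right) a = \left(89 + 6859\right) \left(-344\right) = 6948 \left(-344\right) = -2390112$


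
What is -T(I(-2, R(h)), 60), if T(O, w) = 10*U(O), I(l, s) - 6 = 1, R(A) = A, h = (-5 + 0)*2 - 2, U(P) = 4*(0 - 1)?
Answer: 40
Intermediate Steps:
U(P) = -4 (U(P) = 4*(-1) = -4)
h = -12 (h = -5*2 - 2 = -10 - 2 = -12)
I(l, s) = 7 (I(l, s) = 6 + 1 = 7)
T(O, w) = -40 (T(O, w) = 10*(-4) = -40)
-T(I(-2, R(h)), 60) = -1*(-40) = 40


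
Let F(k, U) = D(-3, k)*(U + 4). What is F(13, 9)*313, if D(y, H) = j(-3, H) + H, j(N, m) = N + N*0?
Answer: 40690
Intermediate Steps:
j(N, m) = N (j(N, m) = N + 0 = N)
D(y, H) = -3 + H
F(k, U) = (-3 + k)*(4 + U) (F(k, U) = (-3 + k)*(U + 4) = (-3 + k)*(4 + U))
F(13, 9)*313 = ((-3 + 13)*(4 + 9))*313 = (10*13)*313 = 130*313 = 40690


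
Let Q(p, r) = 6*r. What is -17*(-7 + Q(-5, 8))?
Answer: -697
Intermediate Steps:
-17*(-7 + Q(-5, 8)) = -17*(-7 + 6*8) = -17*(-7 + 48) = -17*41 = -697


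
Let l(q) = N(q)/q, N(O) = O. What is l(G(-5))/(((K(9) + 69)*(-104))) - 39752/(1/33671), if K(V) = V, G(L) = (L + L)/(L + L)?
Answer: -10857827570305/8112 ≈ -1.3385e+9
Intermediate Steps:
G(L) = 1 (G(L) = (2*L)/((2*L)) = (2*L)*(1/(2*L)) = 1)
l(q) = 1 (l(q) = q/q = 1)
l(G(-5))/(((K(9) + 69)*(-104))) - 39752/(1/33671) = 1/((9 + 69)*(-104)) - 39752/(1/33671) = 1/(78*(-104)) - 39752/1/33671 = 1/(-8112) - 39752*33671 = 1*(-1/8112) - 1338489592 = -1/8112 - 1338489592 = -10857827570305/8112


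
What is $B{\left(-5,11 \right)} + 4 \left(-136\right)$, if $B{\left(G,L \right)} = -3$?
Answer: $-547$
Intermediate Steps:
$B{\left(-5,11 \right)} + 4 \left(-136\right) = -3 + 4 \left(-136\right) = -3 - 544 = -547$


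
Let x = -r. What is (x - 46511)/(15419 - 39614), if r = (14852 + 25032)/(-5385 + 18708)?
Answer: 619705937/322349985 ≈ 1.9225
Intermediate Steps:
r = 39884/13323 ≈ 2.9936
x = -39884/13323 (x = -1*39884/13323 = -39884/13323 ≈ -2.9936)
(x - 46511)/(15419 - 39614) = (-39884/13323 - 46511)/(15419 - 39614) = -619705937/13323/(-24195) = -619705937/13323*(-1/24195) = 619705937/322349985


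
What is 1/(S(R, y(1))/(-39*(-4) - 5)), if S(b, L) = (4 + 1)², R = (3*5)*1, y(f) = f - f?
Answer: 151/25 ≈ 6.0400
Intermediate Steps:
y(f) = 0
R = 15 (R = 15*1 = 15)
S(b, L) = 25 (S(b, L) = 5² = 25)
1/(S(R, y(1))/(-39*(-4) - 5)) = 1/(25/(-39*(-4) - 5)) = 1/(25/(156 - 5)) = 1/(25/151) = 151/25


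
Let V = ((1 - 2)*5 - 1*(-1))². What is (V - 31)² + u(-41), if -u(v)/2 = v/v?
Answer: 223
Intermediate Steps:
u(v) = -2 (u(v) = -2*v/v = -2*1 = -2)
V = 16 (V = (-1*5 + 1)² = (-5 + 1)² = (-4)² = 16)
(V - 31)² + u(-41) = (16 - 31)² - 2 = (-15)² - 2 = 225 - 2 = 223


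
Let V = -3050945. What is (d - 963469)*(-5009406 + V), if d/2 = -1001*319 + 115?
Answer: 12911690878827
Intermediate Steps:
d = -638408 (d = 2*(-1001*319 + 115) = 2*(-319319 + 115) = 2*(-319204) = -638408)
(d - 963469)*(-5009406 + V) = (-638408 - 963469)*(-5009406 - 3050945) = -1601877*(-8060351) = 12911690878827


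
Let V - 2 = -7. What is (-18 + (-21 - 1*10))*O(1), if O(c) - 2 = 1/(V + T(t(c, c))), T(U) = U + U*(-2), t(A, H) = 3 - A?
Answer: -91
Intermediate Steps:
V = -5 (V = 2 - 7 = -5)
T(U) = -U (T(U) = U - 2*U = -U)
O(c) = 2 + 1/(-8 + c) (O(c) = 2 + 1/(-5 - (3 - c)) = 2 + 1/(-5 + (-3 + c)) = 2 + 1/(-8 + c))
(-18 + (-21 - 1*10))*O(1) = (-18 + (-21 - 1*10))*((-15 + 2*1)/(-8 + 1)) = (-18 + (-21 - 10))*((-15 + 2)/(-7)) = (-18 - 31)*(-⅐*(-13)) = -49*13/7 = -91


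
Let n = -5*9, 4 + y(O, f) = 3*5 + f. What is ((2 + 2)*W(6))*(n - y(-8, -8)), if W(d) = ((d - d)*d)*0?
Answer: 0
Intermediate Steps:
W(d) = 0 (W(d) = (0*d)*0 = 0*0 = 0)
y(O, f) = 11 + f (y(O, f) = -4 + (3*5 + f) = -4 + (15 + f) = 11 + f)
n = -45
((2 + 2)*W(6))*(n - y(-8, -8)) = ((2 + 2)*0)*(-45 - (11 - 8)) = (4*0)*(-45 - 1*3) = 0*(-45 - 3) = 0*(-48) = 0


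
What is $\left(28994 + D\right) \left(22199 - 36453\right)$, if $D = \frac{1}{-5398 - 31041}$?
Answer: $- \frac{15059527250710}{36439} \approx -4.1328 \cdot 10^{8}$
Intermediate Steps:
$D = - \frac{1}{36439}$ ($D = \frac{1}{-36439} = - \frac{1}{36439} \approx -2.7443 \cdot 10^{-5}$)
$\left(28994 + D\right) \left(22199 - 36453\right) = \left(28994 - \frac{1}{36439}\right) \left(22199 - 36453\right) = \frac{1056512365}{36439} \left(-14254\right) = - \frac{15059527250710}{36439}$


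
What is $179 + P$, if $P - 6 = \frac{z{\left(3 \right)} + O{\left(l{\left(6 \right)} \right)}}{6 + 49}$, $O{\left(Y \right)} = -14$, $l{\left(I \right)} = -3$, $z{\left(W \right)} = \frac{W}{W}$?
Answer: $\frac{10162}{55} \approx 184.76$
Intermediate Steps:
$z{\left(W \right)} = 1$
$P = \frac{317}{55}$ ($P = 6 + \frac{1 - 14}{6 + 49} = 6 - \frac{13}{55} = \frac{317}{55} \approx 5.7636$)
$179 + P = 179 + \frac{317}{55} = \frac{10162}{55}$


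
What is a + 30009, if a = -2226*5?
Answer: 18879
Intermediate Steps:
a = -11130
a + 30009 = -11130 + 30009 = 18879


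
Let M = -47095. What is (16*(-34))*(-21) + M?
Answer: -35671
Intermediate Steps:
(16*(-34))*(-21) + M = (16*(-34))*(-21) - 47095 = -544*(-21) - 47095 = 11424 - 47095 = -35671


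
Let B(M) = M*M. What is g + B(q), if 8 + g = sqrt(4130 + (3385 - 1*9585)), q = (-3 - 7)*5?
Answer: 2492 + 3*I*sqrt(230) ≈ 2492.0 + 45.497*I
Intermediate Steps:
q = -50 (q = -10*5 = -50)
g = -8 + 3*I*sqrt(230) (g = -8 + sqrt(4130 + (3385 - 1*9585)) = -8 + sqrt(4130 + (3385 - 9585)) = -8 + sqrt(4130 - 6200) = -8 + sqrt(-2070) = -8 + 3*I*sqrt(230) ≈ -8.0 + 45.497*I)
B(M) = M**2
g + B(q) = (-8 + 3*I*sqrt(230)) + (-50)**2 = (-8 + 3*I*sqrt(230)) + 2500 = 2492 + 3*I*sqrt(230)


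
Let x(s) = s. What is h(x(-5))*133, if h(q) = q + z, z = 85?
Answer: 10640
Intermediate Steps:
h(q) = 85 + q (h(q) = q + 85 = 85 + q)
h(x(-5))*133 = (85 - 5)*133 = 80*133 = 10640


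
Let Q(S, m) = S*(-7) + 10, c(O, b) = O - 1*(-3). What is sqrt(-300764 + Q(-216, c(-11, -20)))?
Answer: I*sqrt(299242) ≈ 547.03*I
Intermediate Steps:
c(O, b) = 3 + O (c(O, b) = O + 3 = 3 + O)
Q(S, m) = 10 - 7*S (Q(S, m) = -7*S + 10 = 10 - 7*S)
sqrt(-300764 + Q(-216, c(-11, -20))) = sqrt(-300764 + (10 - 7*(-216))) = sqrt(-300764 + (10 + 1512)) = sqrt(-300764 + 1522) = sqrt(-299242) = I*sqrt(299242)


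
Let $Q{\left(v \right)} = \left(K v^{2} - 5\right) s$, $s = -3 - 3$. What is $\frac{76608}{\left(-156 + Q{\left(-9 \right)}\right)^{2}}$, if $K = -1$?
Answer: $\frac{133}{225} \approx 0.59111$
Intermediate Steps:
$s = -6$
$Q{\left(v \right)} = 30 + 6 v^{2}$ ($Q{\left(v \right)} = \left(- v^{2} - 5\right) \left(-6\right) = \left(-5 - v^{2}\right) \left(-6\right) = 30 + 6 v^{2}$)
$\frac{76608}{\left(-156 + Q{\left(-9 \right)}\right)^{2}} = \frac{76608}{\left(-156 + \left(30 + 6 \left(-9\right)^{2}\right)\right)^{2}} = \frac{76608}{\left(-156 + \left(30 + 6 \cdot 81\right)\right)^{2}} = \frac{76608}{\left(-156 + \left(30 + 486\right)\right)^{2}} = \frac{76608}{\left(-156 + 516\right)^{2}} = \frac{76608}{360^{2}} = \frac{76608}{129600} = 76608 \cdot \frac{1}{129600} = \frac{133}{225}$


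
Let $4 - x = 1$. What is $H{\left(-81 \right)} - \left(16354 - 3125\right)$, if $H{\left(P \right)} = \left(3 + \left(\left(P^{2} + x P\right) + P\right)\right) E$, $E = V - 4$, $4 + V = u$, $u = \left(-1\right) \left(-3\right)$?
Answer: $-44429$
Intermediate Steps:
$x = 3$ ($x = 4 - 1 = 3$)
$u = 3$
$V = -1$ ($V = -4 + 3 = -1$)
$E = -5$ ($E = -1 - 4 = -5$)
$H{\left(P \right)} = -15 - 20 P - 5 P^{2}$ ($H{\left(P \right)} = \left(3 + \left(\left(P^{2} + 3 P\right) + P\right)\right) \left(-5\right) = \left(3 + \left(P^{2} + 4 P\right)\right) \left(-5\right) = \left(3 + P^{2} + 4 P\right) \left(-5\right) = -15 - 20 P - 5 P^{2}$)
$H{\left(-81 \right)} - \left(16354 - 3125\right) = \left(-15 - -1620 - 5 \left(-81\right)^{2}\right) - \left(16354 - 3125\right) = \left(-15 + 1620 - 32805\right) - \left(16354 - 3125\right) = \left(-15 + 1620 - 32805\right) - 13229 = -31200 - 13229 = -44429$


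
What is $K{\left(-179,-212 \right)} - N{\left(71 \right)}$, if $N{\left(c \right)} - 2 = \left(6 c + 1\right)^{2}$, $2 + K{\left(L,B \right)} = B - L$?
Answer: $-182366$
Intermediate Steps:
$K{\left(L,B \right)} = -2 + B - L$ ($K{\left(L,B \right)} = -2 + \left(B - L\right) = -2 + B - L$)
$N{\left(c \right)} = 2 + \left(1 + 6 c\right)^{2}$ ($N{\left(c \right)} = 2 + \left(6 c + 1\right)^{2} = 2 + \left(1 + 6 c\right)^{2}$)
$K{\left(-179,-212 \right)} - N{\left(71 \right)} = \left(-2 - 212 - -179\right) - \left(2 + \left(1 + 6 \cdot 71\right)^{2}\right) = \left(-2 - 212 + 179\right) - \left(2 + \left(1 + 426\right)^{2}\right) = -35 - \left(2 + 427^{2}\right) = -35 - \left(2 + 182329\right) = -35 - 182331 = -182366$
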